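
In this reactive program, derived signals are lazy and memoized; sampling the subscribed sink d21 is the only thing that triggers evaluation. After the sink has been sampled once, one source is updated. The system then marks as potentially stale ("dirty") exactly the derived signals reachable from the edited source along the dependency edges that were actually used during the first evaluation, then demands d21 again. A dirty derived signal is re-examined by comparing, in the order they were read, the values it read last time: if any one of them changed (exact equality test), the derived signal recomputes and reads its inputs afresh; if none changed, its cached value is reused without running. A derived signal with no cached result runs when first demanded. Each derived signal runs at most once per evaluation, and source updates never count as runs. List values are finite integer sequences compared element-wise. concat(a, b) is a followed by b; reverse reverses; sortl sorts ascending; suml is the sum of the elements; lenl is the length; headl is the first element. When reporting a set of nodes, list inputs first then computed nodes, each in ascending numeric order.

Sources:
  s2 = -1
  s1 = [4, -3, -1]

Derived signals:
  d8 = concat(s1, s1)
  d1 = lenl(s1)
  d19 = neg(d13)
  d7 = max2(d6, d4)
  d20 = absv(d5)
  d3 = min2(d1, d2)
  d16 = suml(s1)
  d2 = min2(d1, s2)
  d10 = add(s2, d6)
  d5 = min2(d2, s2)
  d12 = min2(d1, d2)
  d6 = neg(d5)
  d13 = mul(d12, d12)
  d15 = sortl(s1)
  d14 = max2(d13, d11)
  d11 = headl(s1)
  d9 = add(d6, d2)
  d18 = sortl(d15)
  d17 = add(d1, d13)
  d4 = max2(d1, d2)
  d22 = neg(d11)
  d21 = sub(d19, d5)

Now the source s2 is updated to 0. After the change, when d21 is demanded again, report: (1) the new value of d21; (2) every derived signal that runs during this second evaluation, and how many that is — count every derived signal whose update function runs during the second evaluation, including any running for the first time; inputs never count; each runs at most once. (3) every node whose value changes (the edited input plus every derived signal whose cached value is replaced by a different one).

First demand of the output computes:
  d1 = lenl([4, -3, -1]) = 3
  d2 = min2(3, -1) = -1
  d5 = min2(-1, -1) = -1
  d12 = min2(3, -1) = -1
  d13 = mul(-1, -1) = 1
  d19 = neg(1) = -1
  d21 = sub(-1, -1) = 0

After the edit, cleaning proceeds:
  d2: a read changed (s2 -1->0) — executes, giving 0.
  d5: a read changed (d2 -1->0; s2 -1->0) — executes, giving 0.
  d12: a read changed (d2 -1->0) — executes, giving 0.
  d13: a read changed (d12 -1->0; d12 -1->0) — executes, giving 0.
  d19: a read changed (d13 1->0) — executes, giving 0.
  d21: a read changed (d19 -1->0; d5 -1->0) — executes, giving 0 — identical to its old value.

Demanding d21 again yields 0.
6 derived signals run: d2, d5, d12, d13, d19, d21.
The nodes whose values change: s2, d2, d5, d12, d13, d19.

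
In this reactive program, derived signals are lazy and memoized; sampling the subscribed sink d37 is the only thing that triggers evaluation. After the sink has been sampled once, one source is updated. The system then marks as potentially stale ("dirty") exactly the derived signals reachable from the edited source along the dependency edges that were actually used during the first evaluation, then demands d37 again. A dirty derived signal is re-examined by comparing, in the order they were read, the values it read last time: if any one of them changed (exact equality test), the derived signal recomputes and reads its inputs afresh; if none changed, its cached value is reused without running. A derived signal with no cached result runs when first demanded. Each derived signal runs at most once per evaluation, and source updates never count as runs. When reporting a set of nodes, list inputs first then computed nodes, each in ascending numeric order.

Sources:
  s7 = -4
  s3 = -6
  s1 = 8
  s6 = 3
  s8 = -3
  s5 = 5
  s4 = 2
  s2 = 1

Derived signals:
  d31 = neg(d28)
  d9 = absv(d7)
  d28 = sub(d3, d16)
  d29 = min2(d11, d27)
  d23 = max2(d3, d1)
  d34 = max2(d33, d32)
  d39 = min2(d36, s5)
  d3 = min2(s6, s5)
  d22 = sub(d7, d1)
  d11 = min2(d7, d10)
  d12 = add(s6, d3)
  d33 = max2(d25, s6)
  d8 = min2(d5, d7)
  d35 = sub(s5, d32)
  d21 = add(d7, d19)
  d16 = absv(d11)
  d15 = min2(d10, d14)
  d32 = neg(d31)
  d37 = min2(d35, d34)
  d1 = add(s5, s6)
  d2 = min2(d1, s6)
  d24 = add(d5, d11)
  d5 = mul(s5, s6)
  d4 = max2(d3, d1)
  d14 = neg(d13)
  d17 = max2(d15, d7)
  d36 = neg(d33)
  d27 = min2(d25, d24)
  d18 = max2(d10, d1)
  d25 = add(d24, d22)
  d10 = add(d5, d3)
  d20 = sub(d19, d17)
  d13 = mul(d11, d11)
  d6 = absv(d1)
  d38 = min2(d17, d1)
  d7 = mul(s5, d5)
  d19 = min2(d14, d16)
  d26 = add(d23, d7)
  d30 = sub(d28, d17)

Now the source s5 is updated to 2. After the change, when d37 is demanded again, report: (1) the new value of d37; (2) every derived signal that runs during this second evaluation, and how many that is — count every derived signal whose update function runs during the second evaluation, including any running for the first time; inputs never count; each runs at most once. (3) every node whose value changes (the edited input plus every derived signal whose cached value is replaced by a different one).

Demanding d37 again yields 8.
17 derived signals run: d1, d3, d5, d7, d10, d11, d16, d22, d24, d25, d28, d31, d32, d33, d34, d35, d37.
The nodes whose values change: s5, d1, d3, d5, d7, d10, d11, d16, d22, d24, d25, d28, d31, d32, d33, d34, d35, d37.

First demand of the output computes:
  d1 = add(5, 3) = 8
  d3 = min2(3, 5) = 3
  d5 = mul(5, 3) = 15
  d7 = mul(5, 15) = 75
  d10 = add(15, 3) = 18
  d11 = min2(75, 18) = 18
  d16 = absv(18) = 18
  d22 = sub(75, 8) = 67
  d24 = add(15, 18) = 33
  d25 = add(33, 67) = 100
  d28 = sub(3, 18) = -15
  d31 = neg(-15) = 15
  d32 = neg(15) = -15
  d33 = max2(100, 3) = 100
  d34 = max2(100, -15) = 100
  d35 = sub(5, -15) = 20
  d37 = min2(20, 100) = 20

After the edit, cleaning proceeds:
  d1: a read changed (s5 5->2) — executes, giving 5.
  d3: a read changed (s5 5->2) — executes, giving 2.
  d5: a read changed (s5 5->2) — executes, giving 6.
  d7: a read changed (s5 5->2; d5 15->6) — executes, giving 12.
  d10: a read changed (d5 15->6; d3 3->2) — executes, giving 8.
  d11: a read changed (d7 75->12; d10 18->8) — executes, giving 8.
  d16: a read changed (d11 18->8) — executes, giving 8.
  d22: a read changed (d7 75->12; d1 8->5) — executes, giving 7.
  d24: a read changed (d5 15->6; d11 18->8) — executes, giving 14.
  d25: a read changed (d24 33->14; d22 67->7) — executes, giving 21.
  d28: a read changed (d3 3->2; d16 18->8) — executes, giving -6.
  d31: a read changed (d28 -15->-6) — executes, giving 6.
  d32: a read changed (d31 15->6) — executes, giving -6.
  d33: a read changed (d25 100->21) — executes, giving 21.
  d34: a read changed (d33 100->21; d32 -15->-6) — executes, giving 21.
  d35: a read changed (s5 5->2; d32 -15->-6) — executes, giving 8.
  d37: a read changed (d35 20->8; d34 100->21) — executes, giving 8.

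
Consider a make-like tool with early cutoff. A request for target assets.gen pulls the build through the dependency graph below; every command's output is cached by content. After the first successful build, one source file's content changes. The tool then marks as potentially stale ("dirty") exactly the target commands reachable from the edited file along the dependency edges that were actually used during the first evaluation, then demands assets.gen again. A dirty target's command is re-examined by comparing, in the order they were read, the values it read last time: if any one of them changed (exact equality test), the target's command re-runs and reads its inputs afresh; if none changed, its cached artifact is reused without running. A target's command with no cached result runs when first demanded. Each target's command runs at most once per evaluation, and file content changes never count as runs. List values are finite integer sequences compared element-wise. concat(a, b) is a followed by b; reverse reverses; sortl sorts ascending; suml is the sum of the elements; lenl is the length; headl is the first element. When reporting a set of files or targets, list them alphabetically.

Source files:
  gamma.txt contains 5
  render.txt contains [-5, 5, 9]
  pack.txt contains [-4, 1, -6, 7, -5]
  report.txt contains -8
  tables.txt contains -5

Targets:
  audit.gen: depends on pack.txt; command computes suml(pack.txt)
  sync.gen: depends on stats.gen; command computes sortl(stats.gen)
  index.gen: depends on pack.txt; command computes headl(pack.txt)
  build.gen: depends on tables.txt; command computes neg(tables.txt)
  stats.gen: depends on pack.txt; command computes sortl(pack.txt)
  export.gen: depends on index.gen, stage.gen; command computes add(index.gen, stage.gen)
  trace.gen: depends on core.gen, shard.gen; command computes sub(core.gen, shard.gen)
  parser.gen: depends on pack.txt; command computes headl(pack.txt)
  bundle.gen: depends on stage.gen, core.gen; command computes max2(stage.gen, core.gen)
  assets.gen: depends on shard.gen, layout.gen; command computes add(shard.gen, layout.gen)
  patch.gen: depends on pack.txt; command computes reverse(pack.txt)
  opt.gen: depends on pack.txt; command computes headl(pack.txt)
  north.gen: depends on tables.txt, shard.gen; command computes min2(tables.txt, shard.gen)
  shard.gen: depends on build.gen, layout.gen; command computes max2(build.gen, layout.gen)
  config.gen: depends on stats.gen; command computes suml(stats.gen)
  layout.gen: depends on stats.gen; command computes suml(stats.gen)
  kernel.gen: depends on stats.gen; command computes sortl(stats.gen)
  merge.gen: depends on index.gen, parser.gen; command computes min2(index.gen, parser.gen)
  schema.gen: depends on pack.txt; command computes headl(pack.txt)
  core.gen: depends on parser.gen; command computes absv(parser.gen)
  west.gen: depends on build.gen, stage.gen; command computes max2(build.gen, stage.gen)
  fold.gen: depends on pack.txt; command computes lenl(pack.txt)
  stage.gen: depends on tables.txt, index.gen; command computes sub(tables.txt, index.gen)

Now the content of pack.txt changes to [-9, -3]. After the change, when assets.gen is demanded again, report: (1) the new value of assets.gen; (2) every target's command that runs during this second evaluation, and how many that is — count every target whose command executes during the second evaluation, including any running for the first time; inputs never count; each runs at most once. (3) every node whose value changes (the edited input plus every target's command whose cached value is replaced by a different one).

First demand of the output computes:
  build.gen = neg(-5) = 5
  stats.gen = sortl([-4, 1, -6, 7, -5]) = [-6, -5, -4, 1, 7]
  layout.gen = suml([-6, -5, -4, 1, 7]) = -7
  shard.gen = max2(5, -7) = 5
  assets.gen = add(5, -7) = -2

After the edit, cleaning proceeds:
  stats.gen: a read changed (pack.txt [-4, 1, -6, 7, -5]->[-9, -3]) — executes, giving [-9, -3].
  layout.gen: a read changed (stats.gen [-6, -5, -4, 1, 7]->[-9, -3]) — executes, giving -12.
  shard.gen: a read changed (layout.gen -7->-12) — executes, giving 5 — identical to its old value.
  assets.gen: a read changed (layout.gen -7->-12) — executes, giving -7.

Demanding assets.gen again yields -7.
4 target commands run: assets.gen, layout.gen, shard.gen, stats.gen.
The nodes whose values change: assets.gen, layout.gen, pack.txt, stats.gen.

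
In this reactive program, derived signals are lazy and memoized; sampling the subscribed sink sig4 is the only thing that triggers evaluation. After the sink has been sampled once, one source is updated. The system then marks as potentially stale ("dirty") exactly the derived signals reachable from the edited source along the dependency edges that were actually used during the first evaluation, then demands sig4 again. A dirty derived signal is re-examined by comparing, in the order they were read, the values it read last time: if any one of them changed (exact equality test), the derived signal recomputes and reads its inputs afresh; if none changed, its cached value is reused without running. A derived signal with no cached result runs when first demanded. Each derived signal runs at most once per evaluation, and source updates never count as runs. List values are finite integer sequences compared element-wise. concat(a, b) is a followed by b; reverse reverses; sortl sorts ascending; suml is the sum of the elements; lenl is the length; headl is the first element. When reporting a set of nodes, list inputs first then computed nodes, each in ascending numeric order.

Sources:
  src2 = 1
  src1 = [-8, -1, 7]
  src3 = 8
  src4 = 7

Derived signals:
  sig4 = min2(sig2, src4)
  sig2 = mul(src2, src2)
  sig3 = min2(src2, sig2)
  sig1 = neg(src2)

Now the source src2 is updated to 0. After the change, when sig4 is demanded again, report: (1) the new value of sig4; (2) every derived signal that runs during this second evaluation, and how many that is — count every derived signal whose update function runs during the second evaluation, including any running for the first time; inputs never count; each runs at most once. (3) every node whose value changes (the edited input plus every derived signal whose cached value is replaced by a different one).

First demand of the output computes:
  sig2 = mul(1, 1) = 1
  sig4 = min2(1, 7) = 1

After the edit, cleaning proceeds:
  sig2: a read changed (src2 1->0; src2 1->0) — executes, giving 0.
  sig4: a read changed (sig2 1->0) — executes, giving 0.

Demanding sig4 again yields 0.
2 derived signals run: sig2, sig4.
The nodes whose values change: src2, sig2, sig4.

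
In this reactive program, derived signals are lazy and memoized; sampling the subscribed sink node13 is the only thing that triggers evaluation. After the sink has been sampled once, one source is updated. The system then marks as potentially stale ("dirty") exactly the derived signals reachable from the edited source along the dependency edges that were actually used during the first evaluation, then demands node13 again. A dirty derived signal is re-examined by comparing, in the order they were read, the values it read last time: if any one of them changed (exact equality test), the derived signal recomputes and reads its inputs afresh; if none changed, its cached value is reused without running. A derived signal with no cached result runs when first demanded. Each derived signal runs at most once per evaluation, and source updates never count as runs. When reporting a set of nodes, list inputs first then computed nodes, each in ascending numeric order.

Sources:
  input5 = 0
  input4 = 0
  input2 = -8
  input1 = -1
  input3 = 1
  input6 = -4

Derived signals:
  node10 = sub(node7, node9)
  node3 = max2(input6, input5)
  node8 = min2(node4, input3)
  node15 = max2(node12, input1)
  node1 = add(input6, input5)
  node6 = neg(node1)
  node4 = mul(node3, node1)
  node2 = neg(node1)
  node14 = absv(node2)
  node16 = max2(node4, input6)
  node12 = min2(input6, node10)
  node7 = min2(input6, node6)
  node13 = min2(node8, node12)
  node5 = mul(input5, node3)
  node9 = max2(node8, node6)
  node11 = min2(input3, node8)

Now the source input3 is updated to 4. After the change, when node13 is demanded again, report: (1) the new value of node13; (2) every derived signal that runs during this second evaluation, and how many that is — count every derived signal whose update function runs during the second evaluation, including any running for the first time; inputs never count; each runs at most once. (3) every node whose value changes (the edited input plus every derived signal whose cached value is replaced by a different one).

Demanding node13 again yields -8.
1 derived signals run: node8.
The nodes whose values change: input3.
Note the absorption at node8: it re-runs yet its value is the same, leaving the output's value untouched.

First demand of the output computes:
  node1 = add(-4, 0) = -4
  node3 = max2(-4, 0) = 0
  node4 = mul(0, -4) = 0
  node6 = neg(-4) = 4
  node7 = min2(-4, 4) = -4
  node8 = min2(0, 1) = 0
  node9 = max2(0, 4) = 4
  node10 = sub(-4, 4) = -8
  node12 = min2(-4, -8) = -8
  node13 = min2(0, -8) = -8

After the edit, cleaning proceeds:
  node8: a read changed (input3 1->4) — executes, giving 0 — identical to its old value.
  node9: dirty, but its reads are unchanged (node8 unchanged, node6 unchanged); cached 4 stands.
  node10: dirty, but its reads are unchanged (node7 unchanged, node9 unchanged); cached -8 stands.
  node12: dirty, but its reads are unchanged (input6 unchanged, node10 unchanged); cached -8 stands.
  node13: dirty, but its reads are unchanged (node8 unchanged, node12 unchanged); cached -8 stands.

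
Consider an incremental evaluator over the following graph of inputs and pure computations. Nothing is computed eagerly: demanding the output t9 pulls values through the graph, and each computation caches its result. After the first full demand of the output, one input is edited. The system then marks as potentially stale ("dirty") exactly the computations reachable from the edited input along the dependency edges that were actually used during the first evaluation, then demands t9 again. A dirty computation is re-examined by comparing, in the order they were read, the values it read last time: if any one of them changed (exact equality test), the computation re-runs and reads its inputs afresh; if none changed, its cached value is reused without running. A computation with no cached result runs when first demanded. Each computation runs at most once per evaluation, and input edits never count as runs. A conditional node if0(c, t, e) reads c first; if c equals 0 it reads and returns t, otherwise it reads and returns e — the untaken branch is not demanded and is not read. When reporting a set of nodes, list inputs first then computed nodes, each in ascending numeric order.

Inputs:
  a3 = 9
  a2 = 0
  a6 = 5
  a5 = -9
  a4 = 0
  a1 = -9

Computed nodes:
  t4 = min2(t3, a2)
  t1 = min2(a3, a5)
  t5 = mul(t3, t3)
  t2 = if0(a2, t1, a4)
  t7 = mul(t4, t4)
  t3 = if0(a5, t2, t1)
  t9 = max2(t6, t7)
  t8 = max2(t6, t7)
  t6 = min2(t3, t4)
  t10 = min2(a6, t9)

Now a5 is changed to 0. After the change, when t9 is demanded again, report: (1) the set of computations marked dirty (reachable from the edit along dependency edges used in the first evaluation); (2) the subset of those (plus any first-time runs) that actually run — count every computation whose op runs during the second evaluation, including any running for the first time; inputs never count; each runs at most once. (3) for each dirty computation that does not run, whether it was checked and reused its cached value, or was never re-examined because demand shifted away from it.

Dirty set: t1, t3, t4, t6, t7, t9.
Run set: t1, t2, t3, t4, t6, t7, t9 (7 run).
All dirty computations ended up running.
The important point: the flipped condition pulls in fresh nodes; t2 runs for the first time.

Initial pass — values computed on the first demand:
  t1 = min2(9, -9) = -9
  t3 = if0(a5=-9 -> else branch t1) = -9
  t4 = min2(-9, 0) = -9
  t6 = min2(-9, -9) = -9
  t7 = mul(-9, -9) = 81
  t9 = max2(-9, 81) = 81

Second demand — change propagation:
  t1: re-runs because a5 -9->0; new result 0.
  t2: newly demanded (no cache) — executes and yields 0.
  t3: re-runs because a5 -9->0; t1 -9->0; new result 0.
  t4: re-runs because t3 -9->0; new result 0.
  t6: re-runs because t3 -9->0; t4 -9->0; new result 0.
  t7: re-runs because t4 -9->0; t4 -9->0; new result 0.
  t9: re-runs because t6 -9->0; t7 81->0; new result 0.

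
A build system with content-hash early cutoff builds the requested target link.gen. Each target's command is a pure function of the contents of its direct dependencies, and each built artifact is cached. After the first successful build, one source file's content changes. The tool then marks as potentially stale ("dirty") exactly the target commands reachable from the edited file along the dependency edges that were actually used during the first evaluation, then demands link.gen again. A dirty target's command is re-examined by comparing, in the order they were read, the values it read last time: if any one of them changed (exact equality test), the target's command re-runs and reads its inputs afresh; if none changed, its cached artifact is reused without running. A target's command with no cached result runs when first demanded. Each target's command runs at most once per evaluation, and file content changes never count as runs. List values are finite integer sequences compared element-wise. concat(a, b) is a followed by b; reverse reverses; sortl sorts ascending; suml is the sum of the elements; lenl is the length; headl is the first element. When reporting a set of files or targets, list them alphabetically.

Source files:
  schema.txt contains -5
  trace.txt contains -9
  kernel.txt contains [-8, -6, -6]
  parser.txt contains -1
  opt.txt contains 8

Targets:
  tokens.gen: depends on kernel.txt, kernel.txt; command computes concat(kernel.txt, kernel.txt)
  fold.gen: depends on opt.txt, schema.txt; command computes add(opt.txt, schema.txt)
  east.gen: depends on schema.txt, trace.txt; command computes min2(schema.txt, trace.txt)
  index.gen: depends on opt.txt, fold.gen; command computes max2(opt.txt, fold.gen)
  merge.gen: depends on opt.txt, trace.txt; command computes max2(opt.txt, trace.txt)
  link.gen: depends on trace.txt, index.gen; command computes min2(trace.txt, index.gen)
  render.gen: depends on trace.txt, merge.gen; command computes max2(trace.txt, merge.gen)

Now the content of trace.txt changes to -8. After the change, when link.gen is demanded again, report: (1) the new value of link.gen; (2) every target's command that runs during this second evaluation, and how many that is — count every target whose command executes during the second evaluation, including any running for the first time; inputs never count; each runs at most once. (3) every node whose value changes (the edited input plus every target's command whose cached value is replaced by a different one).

First evaluation (everything demanded from the output):
  fold.gen = add(8, -5) = 3
  index.gen = max2(8, 3) = 8
  link.gen = min2(-9, 8) = -9

Propagation after the edit:
  link.gen: runs — trace.txt -9->-8; result -8.

New value of link.gen: -8.
Target commands that run: link.gen — 1 in total.
Values that change: link.gen, trace.txt.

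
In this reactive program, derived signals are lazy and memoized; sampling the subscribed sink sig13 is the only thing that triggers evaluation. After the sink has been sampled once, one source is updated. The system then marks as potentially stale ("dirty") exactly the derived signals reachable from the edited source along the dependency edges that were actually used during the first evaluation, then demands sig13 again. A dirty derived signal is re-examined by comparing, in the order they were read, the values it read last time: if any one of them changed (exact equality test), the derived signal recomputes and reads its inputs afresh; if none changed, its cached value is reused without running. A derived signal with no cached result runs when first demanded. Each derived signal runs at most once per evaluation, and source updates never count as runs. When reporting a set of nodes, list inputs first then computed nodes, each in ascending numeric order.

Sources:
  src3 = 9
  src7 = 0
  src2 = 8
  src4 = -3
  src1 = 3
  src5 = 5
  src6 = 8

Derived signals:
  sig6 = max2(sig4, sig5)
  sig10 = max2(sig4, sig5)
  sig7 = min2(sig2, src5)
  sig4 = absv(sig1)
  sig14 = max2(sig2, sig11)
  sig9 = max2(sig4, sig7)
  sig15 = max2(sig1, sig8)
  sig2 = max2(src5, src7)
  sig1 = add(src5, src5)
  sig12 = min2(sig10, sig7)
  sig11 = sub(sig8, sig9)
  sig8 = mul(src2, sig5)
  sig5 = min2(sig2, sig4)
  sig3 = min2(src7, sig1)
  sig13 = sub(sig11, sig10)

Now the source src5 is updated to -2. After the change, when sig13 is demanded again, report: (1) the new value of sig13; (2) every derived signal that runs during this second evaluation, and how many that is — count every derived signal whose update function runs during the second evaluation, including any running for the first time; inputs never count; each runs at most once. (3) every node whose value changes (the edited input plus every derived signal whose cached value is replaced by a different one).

First demand of the output computes:
  sig1 = add(5, 5) = 10
  sig2 = max2(5, 0) = 5
  sig4 = absv(10) = 10
  sig5 = min2(5, 10) = 5
  sig7 = min2(5, 5) = 5
  sig8 = mul(8, 5) = 40
  sig9 = max2(10, 5) = 10
  sig10 = max2(10, 5) = 10
  sig11 = sub(40, 10) = 30
  sig13 = sub(30, 10) = 20

After the edit, cleaning proceeds:
  sig1: a read changed (src5 5->-2; src5 5->-2) — executes, giving -4.
  sig2: a read changed (src5 5->-2) — executes, giving 0.
  sig4: a read changed (sig1 10->-4) — executes, giving 4.
  sig5: a read changed (sig2 5->0; sig4 10->4) — executes, giving 0.
  sig7: a read changed (sig2 5->0; src5 5->-2) — executes, giving -2.
  sig8: a read changed (sig5 5->0) — executes, giving 0.
  sig9: a read changed (sig4 10->4; sig7 5->-2) — executes, giving 4.
  sig10: a read changed (sig4 10->4; sig5 5->0) — executes, giving 4.
  sig11: a read changed (sig8 40->0; sig9 10->4) — executes, giving -4.
  sig13: a read changed (sig11 30->-4; sig10 10->4) — executes, giving -8.

Demanding sig13 again yields -8.
10 derived signals run: sig1, sig2, sig4, sig5, sig7, sig8, sig9, sig10, sig11, sig13.
The nodes whose values change: src5, sig1, sig2, sig4, sig5, sig7, sig8, sig9, sig10, sig11, sig13.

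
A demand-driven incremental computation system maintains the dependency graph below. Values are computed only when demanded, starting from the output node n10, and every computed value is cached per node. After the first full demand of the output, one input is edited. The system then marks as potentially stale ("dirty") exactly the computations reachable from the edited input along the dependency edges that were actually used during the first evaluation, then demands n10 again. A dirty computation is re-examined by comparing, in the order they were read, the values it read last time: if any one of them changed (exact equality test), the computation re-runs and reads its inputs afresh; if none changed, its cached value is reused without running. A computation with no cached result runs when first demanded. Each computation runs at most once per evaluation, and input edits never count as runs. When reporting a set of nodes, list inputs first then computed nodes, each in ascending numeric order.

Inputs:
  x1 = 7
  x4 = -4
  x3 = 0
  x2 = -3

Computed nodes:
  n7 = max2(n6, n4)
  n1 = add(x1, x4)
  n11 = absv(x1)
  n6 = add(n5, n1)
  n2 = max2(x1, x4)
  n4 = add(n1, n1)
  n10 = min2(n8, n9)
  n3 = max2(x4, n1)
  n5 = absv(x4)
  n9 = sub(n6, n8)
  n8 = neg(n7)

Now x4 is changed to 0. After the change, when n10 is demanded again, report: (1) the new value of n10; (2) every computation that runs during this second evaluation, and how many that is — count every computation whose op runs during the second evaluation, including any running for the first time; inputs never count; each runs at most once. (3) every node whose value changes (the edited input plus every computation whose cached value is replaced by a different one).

First evaluation (everything demanded from the output):
  n1 = add(7, -4) = 3
  n4 = add(3, 3) = 6
  n5 = absv(-4) = 4
  n6 = add(4, 3) = 7
  n7 = max2(7, 6) = 7
  n8 = neg(7) = -7
  n9 = sub(7, -7) = 14
  n10 = min2(-7, 14) = -7

Propagation after the edit:
  n1: runs — x4 -4->0; result 7.
  n4: runs — n1 3->7; n1 3->7; result 14.
  n5: runs — x4 -4->0; result 0.
  n6: runs — n5 4->0; n1 3->7; result 7 (same value as before).
  n7: runs — n4 6->14; result 14.
  n8: runs — n7 7->14; result -14.
  n9: runs — n8 -7->-14; result 21.
  n10: runs — n8 -7->-14; n9 14->21; result -14.

New value of n10: -14.
Computations that run: n1, n4, n5, n6, n7, n8, n9, n10 — 8 in total.
Values that change: x4, n1, n4, n5, n7, n8, n9, n10.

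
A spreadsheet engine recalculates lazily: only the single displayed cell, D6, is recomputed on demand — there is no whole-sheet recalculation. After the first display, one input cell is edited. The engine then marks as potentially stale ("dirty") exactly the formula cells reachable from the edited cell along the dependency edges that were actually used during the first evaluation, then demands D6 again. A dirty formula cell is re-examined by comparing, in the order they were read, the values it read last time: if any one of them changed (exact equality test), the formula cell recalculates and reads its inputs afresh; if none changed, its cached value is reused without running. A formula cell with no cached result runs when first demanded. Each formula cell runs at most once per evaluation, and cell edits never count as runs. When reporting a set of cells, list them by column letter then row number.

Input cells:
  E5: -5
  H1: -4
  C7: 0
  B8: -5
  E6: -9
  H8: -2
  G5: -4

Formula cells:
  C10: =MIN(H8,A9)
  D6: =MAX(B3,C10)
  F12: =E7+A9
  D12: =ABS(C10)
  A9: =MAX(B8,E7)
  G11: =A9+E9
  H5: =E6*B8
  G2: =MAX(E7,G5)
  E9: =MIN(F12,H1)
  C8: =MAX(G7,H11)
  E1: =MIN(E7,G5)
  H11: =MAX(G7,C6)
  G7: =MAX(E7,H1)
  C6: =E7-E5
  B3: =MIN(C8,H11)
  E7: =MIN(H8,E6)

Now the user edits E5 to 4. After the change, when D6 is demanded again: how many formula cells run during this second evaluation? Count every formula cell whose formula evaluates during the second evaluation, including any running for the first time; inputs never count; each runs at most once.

Formula cells that run: C6, H11 — 2 in total.
Key observation: the change is absorbed at H11 — it re-runs but produces the same value, and the output's value is unchanged.

First evaluation (everything demanded from the output):
  E7 = MIN(-2, -9) = -9
  A9 = MAX(-5, -9) = -5
  C6 = -9 - -5 = -4
  C10 = MIN(-2, -5) = -5
  G7 = MAX(-9, -4) = -4
  H11 = MAX(-4, -4) = -4
  C8 = MAX(-4, -4) = -4
  B3 = MIN(-4, -4) = -4
  D6 = MAX(-4, -5) = -4

Propagation after the edit:
  C6: runs — E5 -5->4; result -13.
  H11: runs — C6 -4->-13; result -4 (same value as before).
  C8: checked — values it read are unchanged (G7 unchanged, H11 unchanged); reused cached -4 without running.
  B3: checked — values it read are unchanged (C8 unchanged, H11 unchanged); reused cached -4 without running.
  D6: checked — values it read are unchanged (B3 unchanged, C10 unchanged); reused cached -4 without running.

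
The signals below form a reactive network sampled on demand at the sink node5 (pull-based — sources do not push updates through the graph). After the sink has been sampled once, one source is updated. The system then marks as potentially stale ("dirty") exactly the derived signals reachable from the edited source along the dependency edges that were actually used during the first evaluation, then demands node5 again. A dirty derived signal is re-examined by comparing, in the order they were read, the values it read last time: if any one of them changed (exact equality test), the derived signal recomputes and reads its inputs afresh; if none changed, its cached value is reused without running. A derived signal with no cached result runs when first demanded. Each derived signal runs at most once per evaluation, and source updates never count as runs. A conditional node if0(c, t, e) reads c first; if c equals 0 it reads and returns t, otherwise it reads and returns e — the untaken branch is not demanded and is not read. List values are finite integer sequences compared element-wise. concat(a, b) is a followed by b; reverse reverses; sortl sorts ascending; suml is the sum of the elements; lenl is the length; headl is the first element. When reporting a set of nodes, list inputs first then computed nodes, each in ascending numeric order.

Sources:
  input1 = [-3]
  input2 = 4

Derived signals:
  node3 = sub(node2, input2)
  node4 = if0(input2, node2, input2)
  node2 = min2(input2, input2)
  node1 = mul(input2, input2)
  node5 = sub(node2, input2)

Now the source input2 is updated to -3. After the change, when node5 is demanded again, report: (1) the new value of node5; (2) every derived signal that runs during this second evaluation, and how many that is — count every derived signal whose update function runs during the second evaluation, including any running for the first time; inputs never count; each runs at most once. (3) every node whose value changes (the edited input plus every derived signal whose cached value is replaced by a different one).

Initial pass — values computed on the first demand:
  node2 = min2(4, 4) = 4
  node5 = sub(4, 4) = 0

Second demand — change propagation:
  node2: re-runs because input2 4->-3; input2 4->-3; new result -3.
  node5: re-runs because node2 4->-3; input2 4->-3; new result 0 (unchanged).

node5 now evaluates to 0.
Run set: node2, node5 (2 run).
Changed values: input2, node2.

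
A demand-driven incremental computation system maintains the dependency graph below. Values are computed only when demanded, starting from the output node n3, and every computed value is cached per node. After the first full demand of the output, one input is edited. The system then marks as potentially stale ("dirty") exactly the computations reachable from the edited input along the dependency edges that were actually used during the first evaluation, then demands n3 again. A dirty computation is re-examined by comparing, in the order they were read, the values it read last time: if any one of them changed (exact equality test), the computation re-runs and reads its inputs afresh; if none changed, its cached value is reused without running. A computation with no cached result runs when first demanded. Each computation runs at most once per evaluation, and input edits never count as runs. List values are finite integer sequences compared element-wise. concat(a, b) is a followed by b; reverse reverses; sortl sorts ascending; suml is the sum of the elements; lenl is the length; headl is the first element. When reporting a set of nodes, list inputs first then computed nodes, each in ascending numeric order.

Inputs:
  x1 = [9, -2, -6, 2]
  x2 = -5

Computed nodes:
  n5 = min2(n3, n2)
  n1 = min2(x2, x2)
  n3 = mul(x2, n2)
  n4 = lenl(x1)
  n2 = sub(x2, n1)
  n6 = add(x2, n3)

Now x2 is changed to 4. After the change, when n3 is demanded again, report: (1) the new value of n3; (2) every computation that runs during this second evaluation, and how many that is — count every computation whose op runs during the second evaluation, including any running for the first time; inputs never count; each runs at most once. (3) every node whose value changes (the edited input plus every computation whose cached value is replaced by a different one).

New value of n3: 0.
Computations that run: n1, n2, n3 — 3 in total.
Values that change: x2, n1.

First evaluation (everything demanded from the output):
  n1 = min2(-5, -5) = -5
  n2 = sub(-5, -5) = 0
  n3 = mul(-5, 0) = 0

Propagation after the edit:
  n1: runs — x2 -5->4; x2 -5->4; result 4.
  n2: runs — x2 -5->4; n1 -5->4; result 0 (same value as before).
  n3: runs — x2 -5->4; result 0 (same value as before).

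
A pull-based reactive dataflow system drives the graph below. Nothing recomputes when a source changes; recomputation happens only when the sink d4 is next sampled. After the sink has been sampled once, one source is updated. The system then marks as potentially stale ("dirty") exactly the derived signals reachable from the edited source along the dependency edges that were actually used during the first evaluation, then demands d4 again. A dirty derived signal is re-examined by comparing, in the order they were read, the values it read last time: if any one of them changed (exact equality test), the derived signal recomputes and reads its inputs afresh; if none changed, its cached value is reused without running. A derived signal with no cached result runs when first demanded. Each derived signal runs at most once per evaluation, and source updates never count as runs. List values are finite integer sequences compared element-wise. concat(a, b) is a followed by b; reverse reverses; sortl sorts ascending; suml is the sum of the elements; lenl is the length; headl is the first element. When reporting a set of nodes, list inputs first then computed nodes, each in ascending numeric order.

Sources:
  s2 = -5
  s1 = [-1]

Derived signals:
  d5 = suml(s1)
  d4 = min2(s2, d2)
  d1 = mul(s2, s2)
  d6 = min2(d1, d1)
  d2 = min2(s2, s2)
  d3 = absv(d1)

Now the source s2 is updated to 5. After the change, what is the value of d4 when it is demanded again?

First evaluation (everything demanded from the output):
  d2 = min2(-5, -5) = -5
  d4 = min2(-5, -5) = -5

Propagation after the edit:
  d2: runs — s2 -5->5; s2 -5->5; result 5.
  d4: runs — s2 -5->5; d2 -5->5; result 5.

New value of d4: 5.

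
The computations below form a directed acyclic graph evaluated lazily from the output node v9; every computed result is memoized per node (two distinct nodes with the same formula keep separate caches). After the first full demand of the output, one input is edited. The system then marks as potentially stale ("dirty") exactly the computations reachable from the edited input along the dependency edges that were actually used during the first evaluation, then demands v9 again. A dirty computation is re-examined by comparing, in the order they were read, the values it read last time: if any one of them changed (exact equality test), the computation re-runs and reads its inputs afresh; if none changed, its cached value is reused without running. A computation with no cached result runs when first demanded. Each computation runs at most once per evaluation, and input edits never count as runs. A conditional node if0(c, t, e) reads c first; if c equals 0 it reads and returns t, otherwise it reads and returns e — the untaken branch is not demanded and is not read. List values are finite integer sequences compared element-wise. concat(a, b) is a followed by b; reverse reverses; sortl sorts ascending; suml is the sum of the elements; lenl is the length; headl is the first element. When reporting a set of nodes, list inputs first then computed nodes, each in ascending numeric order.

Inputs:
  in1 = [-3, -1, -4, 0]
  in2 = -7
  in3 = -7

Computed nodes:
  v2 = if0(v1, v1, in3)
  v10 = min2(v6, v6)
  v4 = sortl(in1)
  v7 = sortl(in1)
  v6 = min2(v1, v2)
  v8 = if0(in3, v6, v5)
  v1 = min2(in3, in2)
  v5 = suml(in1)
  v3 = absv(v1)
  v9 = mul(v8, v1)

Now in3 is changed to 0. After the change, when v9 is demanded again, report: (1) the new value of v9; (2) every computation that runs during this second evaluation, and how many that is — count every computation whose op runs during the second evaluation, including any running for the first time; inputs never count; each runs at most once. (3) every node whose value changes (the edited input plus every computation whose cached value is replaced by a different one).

Demanding v9 again yields 49.
5 computations run: v1, v2, v6, v8, v9.
The nodes whose values change: in3, v8, v9.
Note the branch switch — v2, v6 had no cache and run now for the first time.

First demand of the output computes:
  v1 = min2(-7, -7) = -7
  v5 = suml([-3, -1, -4, 0]) = -8
  v8 = if0(in3=-7 -> else branch v5) = -8
  v9 = mul(-8, -7) = 56

After the edit, cleaning proceeds:
  v1: a read changed (in3 -7->0) — executes, giving -7 — identical to its old value.
  v2: had never run; runs now, result 0.
  v6: had never run; runs now, result -7.
  v8: a read changed (in3 -7->0) — executes, giving -7.
  v9: a read changed (v8 -8->-7) — executes, giving 49.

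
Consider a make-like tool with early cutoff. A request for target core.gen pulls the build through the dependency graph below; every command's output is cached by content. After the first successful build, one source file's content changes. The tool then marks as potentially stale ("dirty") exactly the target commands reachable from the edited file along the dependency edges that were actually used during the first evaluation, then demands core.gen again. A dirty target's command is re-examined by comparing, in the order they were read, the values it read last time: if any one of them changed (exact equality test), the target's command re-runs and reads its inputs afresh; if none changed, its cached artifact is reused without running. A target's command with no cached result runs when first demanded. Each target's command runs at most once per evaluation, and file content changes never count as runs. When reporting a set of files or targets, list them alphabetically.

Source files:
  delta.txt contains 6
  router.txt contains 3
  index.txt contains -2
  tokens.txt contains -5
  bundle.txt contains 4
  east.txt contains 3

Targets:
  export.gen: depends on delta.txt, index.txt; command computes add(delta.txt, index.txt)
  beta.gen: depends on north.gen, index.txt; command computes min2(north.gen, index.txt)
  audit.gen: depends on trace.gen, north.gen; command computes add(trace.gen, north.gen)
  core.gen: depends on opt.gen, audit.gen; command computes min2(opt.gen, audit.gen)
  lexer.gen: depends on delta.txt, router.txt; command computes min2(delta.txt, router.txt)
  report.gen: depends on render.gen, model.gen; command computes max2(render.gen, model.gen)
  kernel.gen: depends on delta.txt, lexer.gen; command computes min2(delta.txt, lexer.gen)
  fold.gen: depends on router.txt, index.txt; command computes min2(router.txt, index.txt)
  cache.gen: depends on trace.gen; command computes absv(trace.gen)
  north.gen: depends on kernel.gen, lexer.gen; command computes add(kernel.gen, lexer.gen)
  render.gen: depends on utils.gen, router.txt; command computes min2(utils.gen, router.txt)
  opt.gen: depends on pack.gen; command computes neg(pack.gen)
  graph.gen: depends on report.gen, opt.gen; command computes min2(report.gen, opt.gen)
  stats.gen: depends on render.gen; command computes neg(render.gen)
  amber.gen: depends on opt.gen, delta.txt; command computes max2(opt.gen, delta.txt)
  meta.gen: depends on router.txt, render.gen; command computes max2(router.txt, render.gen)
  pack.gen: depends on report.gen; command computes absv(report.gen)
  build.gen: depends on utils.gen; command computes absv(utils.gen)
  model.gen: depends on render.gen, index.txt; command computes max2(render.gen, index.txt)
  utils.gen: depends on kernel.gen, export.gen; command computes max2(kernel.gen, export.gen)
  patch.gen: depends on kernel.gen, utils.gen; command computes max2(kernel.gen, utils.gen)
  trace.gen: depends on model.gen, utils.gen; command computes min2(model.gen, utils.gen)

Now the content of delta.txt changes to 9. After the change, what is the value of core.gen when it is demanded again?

Demanding core.gen again yields -3.
Note where the cutoff bites: model.gen is checked, finds nothing changed, and keeps its cache.

First demand of the output computes:
  export.gen = add(6, -2) = 4
  lexer.gen = min2(6, 3) = 3
  kernel.gen = min2(6, 3) = 3
  north.gen = add(3, 3) = 6
  utils.gen = max2(3, 4) = 4
  render.gen = min2(4, 3) = 3
  model.gen = max2(3, -2) = 3
  report.gen = max2(3, 3) = 3
  pack.gen = absv(3) = 3
  opt.gen = neg(3) = -3
  trace.gen = min2(3, 4) = 3
  audit.gen = add(3, 6) = 9
  core.gen = min2(-3, 9) = -3

After the edit, cleaning proceeds:
  export.gen: a read changed (delta.txt 6->9) — executes, giving 7.
  lexer.gen: a read changed (delta.txt 6->9) — executes, giving 3 — identical to its old value.
  kernel.gen: a read changed (delta.txt 6->9) — executes, giving 3 — identical to its old value.
  north.gen: dirty, but its reads are unchanged (kernel.gen unchanged, lexer.gen unchanged); cached 6 stands.
  utils.gen: a read changed (export.gen 4->7) — executes, giving 7.
  render.gen: a read changed (utils.gen 4->7) — executes, giving 3 — identical to its old value.
  model.gen: dirty, but its reads are unchanged (render.gen unchanged, index.txt unchanged); cached 3 stands.
  report.gen: dirty, but its reads are unchanged (render.gen unchanged, model.gen unchanged); cached 3 stands.
  pack.gen: dirty, but its reads are unchanged (report.gen unchanged); cached 3 stands.
  opt.gen: dirty, but its reads are unchanged (pack.gen unchanged); cached -3 stands.
  trace.gen: a read changed (utils.gen 4->7) — executes, giving 3 — identical to its old value.
  audit.gen: dirty, but its reads are unchanged (trace.gen unchanged, north.gen unchanged); cached 9 stands.
  core.gen: dirty, but its reads are unchanged (opt.gen unchanged, audit.gen unchanged); cached -3 stands.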